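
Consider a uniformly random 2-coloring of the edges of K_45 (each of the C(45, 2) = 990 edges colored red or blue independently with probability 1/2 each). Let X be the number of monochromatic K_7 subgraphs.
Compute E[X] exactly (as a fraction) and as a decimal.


Let X = Σ_S X_S over the C(45, 7) = 45379620 subsets S of size 7, where X_S = 1 if the K_7 on S is monochromatic.
For a fixed S, the K_7 on S has C(7, 2) = 21 edges. P[all 21 edges red] = (1/2)^21, and likewise for blue, so P[monochromatic] = 2·(1/2)^21 = 2^{1 − 21} = 1/1048576.
Summing: E[X] = C(45, 7) · 2^{1 − 21} = 45379620 · 1/1048576 = 11344905/262144.
Numerically: E[X] ≈ 43.277378.

E[X] = C(45,7)·2^(1−C(7,2)) = 11344905/262144 ≈ 43.277378.


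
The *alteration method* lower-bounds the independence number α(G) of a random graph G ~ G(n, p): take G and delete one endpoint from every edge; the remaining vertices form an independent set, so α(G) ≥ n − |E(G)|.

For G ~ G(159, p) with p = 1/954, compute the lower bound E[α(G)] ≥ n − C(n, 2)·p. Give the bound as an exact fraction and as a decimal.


E[|E(G)|] = C(159, 2)·p = 12561 · (1/954) = 79/6.
E[α(G)] ≥ n − E[|E(G)|] = 159 − 79/6 = 875/6.
Numerically: ≈ 145.83333.
(This is only a lower bound; the true E[α(G)] may be larger.)

E[α(G)] ≥ 875/6 ≈ 145.83333.


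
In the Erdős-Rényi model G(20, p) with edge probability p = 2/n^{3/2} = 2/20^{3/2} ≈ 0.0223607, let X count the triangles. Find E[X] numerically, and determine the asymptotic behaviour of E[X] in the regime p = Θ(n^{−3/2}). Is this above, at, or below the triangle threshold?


Number of potential triangles: C(20, 3) = 1140.
Each occurs with probability p³ ≈ (0.0223607)³ ≈ 1.11803399e-05.
By linearity: E[X] = C(20, 3)·p³ ≈ 1140 · 1.11803399e-05 ≈ 0.012746.
Since α = 3/2 > 1, p = c/n^{3/2} = o(1/n) is below the triangle threshold p ~ 1/n. Asymptotically E[X] ~ (c³/6)·n^{3(1−α)} = (2³/6)·n^{-1.5} → 0, so by Markov's inequality G has no triangles w.h.p.

E[X] ≈ 0.012746; in regime p = Θ(1/n^{3/2}) E[X] tends to 0 (below the triangle threshold p ~ 1/n).


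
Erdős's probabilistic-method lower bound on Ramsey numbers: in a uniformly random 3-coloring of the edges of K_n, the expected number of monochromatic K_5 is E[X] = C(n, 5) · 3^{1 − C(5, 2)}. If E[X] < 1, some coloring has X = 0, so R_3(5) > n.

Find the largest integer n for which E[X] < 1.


We need C(n, 5) · 3^{1 − 10} < 1, i.e. C(n, 5) < 3^{10 − 1} = 19683.
Check values of n near the boundary:
  n = 16: C(16, 5) = 4368; 4368 < 19683? YES
  n = 17: C(17, 5) = 6188; 6188 < 19683? YES
  n = 18: C(18, 5) = 8568; 8568 < 19683? YES
  n = 19: C(19, 5) = 11628; 11628 < 19683? YES
  n = 20: C(20, 5) = 15504; 15504 < 19683? YES
  n = 21: C(21, 5) = 20349; 20349 < 19683? NO
  n = 22: C(22, 5) = 26334; 26334 < 19683? NO
The largest n with C(n, 5) < 19683 is n = 20 (where E[X] = 5168/6561 ≈ 0.787685). Hence R_3(5) > 20, i.e. R_3(5) ≥ 21.

Largest n = 20; hence R_3(5) > 20.


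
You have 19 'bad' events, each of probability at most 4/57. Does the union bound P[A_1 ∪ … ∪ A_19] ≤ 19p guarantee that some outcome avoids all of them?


Union bound: P[∪_{i=1}^{19} A_i] ≤ Σ_i P[A_i] ≤ 19·p = 19·(4/57) = 4/3.
Numerically: 4/3 ≈ 1.333333.
Is 4/3 < 1? NO.
Since the bound 4/3 is ≥ 1, the union bound is uninformative here; it does NOT by itself certify existence.

19·p = 4/3 ≈ 1.333333; existence NOT certified by the union bound.


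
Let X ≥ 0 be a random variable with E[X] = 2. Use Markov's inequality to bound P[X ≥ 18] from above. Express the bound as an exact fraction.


μ = E[X] = 2, a = 18.
Markov: P[X ≥ 18] ≤ μ/a = (2)/18 = 1/9.
Numerically: ≈ 0.111.
(Since a = 18 > μ = 2.000, the bound 1/9 is < 1 and informative.)

P[X ≥ 18] ≤ 1/9 ≈ 0.111.


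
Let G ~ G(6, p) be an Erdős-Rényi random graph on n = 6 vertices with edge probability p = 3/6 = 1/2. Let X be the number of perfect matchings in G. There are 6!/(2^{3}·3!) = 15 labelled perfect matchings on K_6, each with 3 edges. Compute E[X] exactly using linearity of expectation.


K_6 has 6!/(2^{3}·3!) = 15 labelled perfect matchings.
For each such perfect matching H, let X_H = 1 if all 3 edges of H are present in G. Then P[X_H = 1] = p^{3} = (1/2)^{3} = 1/8.
By linearity of expectation: E[X] = Σ_H E[X_H] = 15 · p^{3} = 15 · 1/8 = 15/8.
Numerically: E[X] ≈ 1.875.

E[X] = 15 · (1/2)^{3} = 15/8 ≈ 1.875.


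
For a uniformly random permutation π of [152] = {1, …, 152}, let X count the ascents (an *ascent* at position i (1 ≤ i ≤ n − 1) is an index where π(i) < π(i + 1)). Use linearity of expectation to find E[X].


Write X = Σ X_I over i = 1, …, 151, with X_I the indicator of one ascent.
There are 151 indicators.
For each fixed i, the pair (π(i), π(i+1)) is a uniformly random ordered pair of distinct values from {1, …, 152}; by symmetry P[π(i) < π(i+1)] = 1/2.
By linearity: E[X] = 151 · (1/2) = (152 − 1) · (1/2) = 151/2 ≈ 75.5000.

E[X] = 151/2 = 75.5000.


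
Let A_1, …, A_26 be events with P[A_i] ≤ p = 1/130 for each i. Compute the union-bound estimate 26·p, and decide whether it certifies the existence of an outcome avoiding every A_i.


Union bound: P[∪_{i=1}^{26} A_i] ≤ Σ_i P[A_i] ≤ 26·p = 26·(1/130) = 1/5.
Numerically: 1/5 ≈ 0.200.
Is 1/5 < 1? YES.
Since P[∪ A_i] ≤ 1/5 < 1, the complement has P[∩ A_i^c] ≥ 1 − 1/5 = 4/5 > 0, so some outcome avoids every A_i.

26·p = 1/5 ≈ 0.200; existence CERTIFIED by the union bound.


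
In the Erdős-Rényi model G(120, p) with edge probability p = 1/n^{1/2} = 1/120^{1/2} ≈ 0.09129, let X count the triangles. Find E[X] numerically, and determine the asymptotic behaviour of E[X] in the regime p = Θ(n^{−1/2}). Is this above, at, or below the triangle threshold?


Number of potential triangles: C(120, 3) = 280840.
Each occurs with probability p³ ≈ (0.09129)³ ≈ 7.607258e-04.
By linearity: E[X] = C(120, 3)·p³ ≈ 280840 · 7.607258e-04 ≈ 213.6422.
Since α = 1/2 < 1, p = c/n^{1/2} ≫ 1/n is above the triangle threshold p ~ 1/n. Asymptotically E[X] ~ (c³/6)·n^{3(1−α)} = (1³/6)·n^{1.5} → ∞; triangles are abundant w.h.p.

E[X] ≈ 213.6422; in regime p = Θ(1/n^{1/2}) E[X] diverges (above the triangle threshold p ~ 1/n).


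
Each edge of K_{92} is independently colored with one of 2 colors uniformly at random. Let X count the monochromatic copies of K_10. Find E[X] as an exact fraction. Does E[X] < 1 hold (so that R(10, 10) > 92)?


E[X] = C(92, 10) · 2^{1 − 45} = 7210666060598 · 2^{−44} = 7210666060598/17592186044416.
As a reduced fraction: E[X] = 3605333030299/8796093022208 ≈ 0.410.
Is E[X] < 1? YES.
Since E[X] < 1, there exists a 2-coloring of K_{92} with no monochromatic K_10; hence R(10, 10) > 92.

E[X] = 3605333030299/8796093022208 ≈ 0.410; E[X] < 1, so R(10, 10) > 92.


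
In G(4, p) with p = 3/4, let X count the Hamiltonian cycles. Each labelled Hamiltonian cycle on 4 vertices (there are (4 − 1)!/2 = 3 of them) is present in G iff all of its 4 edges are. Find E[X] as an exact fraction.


K_4 has (4 − 1)!/2 = 3 labelled Hamiltonian cycles.
For each such Hamiltonian cycle H, let X_H = 1 if all 4 edges of H are present in G. Then P[X_H = 1] = p^{4} = (3/4)^{4} = 81/256.
By linearity: E[X] = Σ_H E[X_H] = 3 · p^{4} = 3 · 81/256 = 243/256.
Numerically: E[X] ≈ 0.949219.

E[X] = 3 · (3/4)^{4} = 243/256 ≈ 0.949219.


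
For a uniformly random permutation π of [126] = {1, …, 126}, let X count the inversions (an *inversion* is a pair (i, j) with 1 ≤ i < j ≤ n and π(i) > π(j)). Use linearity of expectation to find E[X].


Write X = Σ X_I over the C(126, 2) = 7875 pairs i < j, with X_I the indicator of one inversion.
There are 7875 indicators.
For each fixed pair i < j, the values π(i) and π(j) are two distinct elements of {1, …, 126} in uniformly random order; by symmetry P[π(i) > π(j)] = 1/2.
By linearity: E[X] = 7875 · (1/2) = C(126, 2) · (1/2) = 7875/2 = 7875/2 ≈ 3937.500000.

E[X] = 7875/2 = 3937.500000.


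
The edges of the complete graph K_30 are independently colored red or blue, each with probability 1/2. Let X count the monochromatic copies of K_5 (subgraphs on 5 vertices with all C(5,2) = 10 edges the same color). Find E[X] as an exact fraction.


Let X = Σ_S X_S over the C(30, 5) = 142506 subsets S of size 5, where X_S = 1 if the K_5 on S is monochromatic.
For a fixed S, the K_5 on S has C(5, 2) = 10 edges. P[all 10 edges red] = (1/2)^10, and likewise for blue, so P[monochromatic] = 2·(1/2)^10 = 2^{1 − 10} = 1/512.
By linearity of expectation: E[X] = C(30, 5) · 2^{1 − 10} = 142506 · 1/512 = 71253/256.
Numerically: E[X] ≈ 278.332031.

E[X] = C(30,5)·2^(1−C(5,2)) = 71253/256 ≈ 278.332031.


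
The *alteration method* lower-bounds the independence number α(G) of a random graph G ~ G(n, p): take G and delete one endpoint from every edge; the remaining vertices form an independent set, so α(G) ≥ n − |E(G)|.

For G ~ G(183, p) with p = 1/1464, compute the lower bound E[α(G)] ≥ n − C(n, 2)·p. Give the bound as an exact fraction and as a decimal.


E[|E(G)|] = C(183, 2)·p = 16653 · (1/1464) = 91/8.
E[α(G)] ≥ n − E[|E(G)|] = 183 − 91/8 = 1373/8.
Numerically: ≈ 171.6250.
(This is only a lower bound; the true E[α(G)] may be larger.)

E[α(G)] ≥ 1373/8 ≈ 171.6250.


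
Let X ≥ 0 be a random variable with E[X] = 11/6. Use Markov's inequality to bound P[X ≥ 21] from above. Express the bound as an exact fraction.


μ = E[X] = 11/6, a = 21.
Markov: P[X ≥ 21] ≤ μ/a = (11/6)/21 = 11/126.
Numerically: ≈ 0.08730.
(Since a = 21 > μ = 1.83333, the bound 11/126 is < 1 and informative.)

P[X ≥ 21] ≤ 11/126 ≈ 0.08730.


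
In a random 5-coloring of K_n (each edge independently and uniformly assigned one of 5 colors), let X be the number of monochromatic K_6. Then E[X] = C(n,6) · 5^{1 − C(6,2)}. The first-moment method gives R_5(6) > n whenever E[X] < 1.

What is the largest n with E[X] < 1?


We need C(n, 6) · 5^{1 − 15} < 1, i.e. C(n, 6) < 5^{15 − 1} = 6103515625.
Check values of n near the boundary:
  n = 124: C(124, 6) = 4465475476; 4465475476 < 6103515625? YES
  n = 125: C(125, 6) = 4690625500; 4690625500 < 6103515625? YES
  n = 126: C(126, 6) = 4925156775; 4925156775 < 6103515625? YES
  n = 127: C(127, 6) = 5169379425; 5169379425 < 6103515625? YES
  n = 128: C(128, 6) = 5423611200; 5423611200 < 6103515625? YES
  n = 129: C(129, 6) = 5688177600; 5688177600 < 6103515625? YES
  n = 130: C(130, 6) = 5963412000; 5963412000 < 6103515625? YES
  n = 131: C(131, 6) = 6249655776; 6249655776 < 6103515625? NO
  n = 132: C(132, 6) = 6547258432; 6547258432 < 6103515625? NO
The largest n with C(n, 6) < 6103515625 is n = 130 (where E[X] = 47707296/48828125 ≈ 0.97705). Hence R_5(6) > 130, i.e. R_5(6) ≥ 131.

Largest n = 130; hence R_5(6) > 130.


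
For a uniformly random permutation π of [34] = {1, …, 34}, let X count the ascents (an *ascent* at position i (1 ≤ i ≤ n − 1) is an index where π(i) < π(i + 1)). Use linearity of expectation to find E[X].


Write X = Σ X_I over i = 1, …, 33, with X_I the indicator of one ascent.
There are 33 indicators.
For each fixed i, the pair (π(i), π(i+1)) is a uniformly random ordered pair of distinct values from {1, …, 34}; by symmetry P[π(i) < π(i+1)] = 1/2.
By linearity: E[X] = 33 · (1/2) = (34 − 1) · (1/2) = 33/2 ≈ 16.500.

E[X] = 33/2 = 16.500.


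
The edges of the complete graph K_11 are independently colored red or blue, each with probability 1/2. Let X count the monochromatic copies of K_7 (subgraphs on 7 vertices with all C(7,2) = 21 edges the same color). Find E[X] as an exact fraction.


Let X = Σ_S X_S over the C(11, 7) = 330 subsets S of size 7, where X_S = 1 if the K_7 on S is monochromatic.
For a fixed S, the K_7 on S has C(7, 2) = 21 edges. P[all 21 edges red] = (1/2)^21, and likewise for blue, so P[monochromatic] = 2·(1/2)^21 = 2^{1 − 21} = 1/1048576.
By linearity of expectation: E[X] = C(11, 7) · 2^{1 − 21} = 330 · 1/1048576 = 165/524288.
Numerically: E[X] ≈ 0.000.

E[X] = C(11,7)·2^(1−C(7,2)) = 165/524288 ≈ 0.000.


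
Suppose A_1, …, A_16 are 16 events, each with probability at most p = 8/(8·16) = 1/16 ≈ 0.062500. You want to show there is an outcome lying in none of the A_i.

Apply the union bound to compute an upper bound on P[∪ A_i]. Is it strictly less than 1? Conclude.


Union bound: P[∪_{i=1}^{16} A_i] ≤ Σ_i P[A_i] ≤ 16·p = 16·(1/16) = 1.
Numerically: 1 ≈ 1.000000.
Is 1 < 1? NO.
Since the bound 1 is ≥ 1, the union bound is uninformative here; it does NOT by itself certify existence.

16·p = 1 ≈ 1.000000; existence NOT certified by the union bound.


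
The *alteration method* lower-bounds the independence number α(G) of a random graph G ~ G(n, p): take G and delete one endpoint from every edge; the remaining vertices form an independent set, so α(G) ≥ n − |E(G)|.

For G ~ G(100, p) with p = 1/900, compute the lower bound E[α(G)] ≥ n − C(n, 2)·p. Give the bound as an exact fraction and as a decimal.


E[|E(G)|] = C(100, 2)·p = 4950 · (1/900) = 11/2.
E[α(G)] ≥ n − E[|E(G)|] = 100 − 11/2 = 189/2.
Numerically: ≈ 94.50000.
(This is only a lower bound; the true E[α(G)] may be larger.)

E[α(G)] ≥ 189/2 ≈ 94.50000.


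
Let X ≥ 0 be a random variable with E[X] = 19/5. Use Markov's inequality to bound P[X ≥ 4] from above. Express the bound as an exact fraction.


μ = E[X] = 19/5, a = 4.
Markov: P[X ≥ 4] ≤ μ/a = (19/5)/4 = 19/20.
Numerically: ≈ 0.9500.
(Since a = 4 > μ = 3.8000, the bound 19/20 is < 1 and informative.)

P[X ≥ 4] ≤ 19/20 ≈ 0.9500.


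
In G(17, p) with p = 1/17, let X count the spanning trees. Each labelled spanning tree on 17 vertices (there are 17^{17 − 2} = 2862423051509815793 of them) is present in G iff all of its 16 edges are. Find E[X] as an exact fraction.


K_17 has 17^{17 − 2} = 2862423051509815793 labelled spanning trees.
For each such spanning tree H, let X_H = 1 if all 16 edges of H are present in G. Then P[X_H = 1] = p^{16} = (1/17)^{16} = 1/48661191875666868481.
By linearity of expectation: E[X] = Σ_H E[X_H] = 2862423051509815793 · p^{16} = 2862423051509815793 · 1/48661191875666868481 = 1/17.
Numerically: E[X] ≈ 0.058824.

E[X] = 2862423051509815793 · (1/17)^{16} = 1/17 ≈ 0.058824.


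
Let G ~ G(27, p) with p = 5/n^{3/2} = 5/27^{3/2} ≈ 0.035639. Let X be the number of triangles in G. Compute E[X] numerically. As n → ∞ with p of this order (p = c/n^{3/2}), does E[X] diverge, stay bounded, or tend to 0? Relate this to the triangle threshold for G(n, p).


Number of potential triangles: C(27, 3) = 2925.
Each occurs with probability p³ ≈ (0.035639)³ ≈ 4.5266100e-05.
By linearity: E[X] = C(27, 3)·p³ ≈ 2925 · 4.5266100e-05 ≈ 0.13240.
Since α = 3/2 > 1, p = c/n^{3/2} = o(1/n) is below the triangle threshold p ~ 1/n. Asymptotically E[X] ~ (c³/6)·n^{3(1−α)} = (5³/6)·n^{-1.5} → 0, so by Markov's inequality G has no triangles w.h.p.

E[X] ≈ 0.13240; in regime p = Θ(1/n^{3/2}) E[X] tends to 0 (below the triangle threshold p ~ 1/n).


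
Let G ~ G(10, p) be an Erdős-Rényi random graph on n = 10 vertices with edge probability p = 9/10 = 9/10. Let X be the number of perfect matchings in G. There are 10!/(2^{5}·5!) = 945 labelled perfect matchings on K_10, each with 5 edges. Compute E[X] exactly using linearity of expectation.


K_10 has 10!/(2^{5}·5!) = 945 labelled perfect matchings.
For each such perfect matching H, let X_H = 1 if all 5 edges of H are present in G. Then P[X_H = 1] = p^{5} = (9/10)^{5} = 59049/100000.
By linearity of expectation: E[X] = Σ_H E[X_H] = 945 · p^{5} = 945 · 59049/100000 = 11160261/20000.
Numerically: E[X] ≈ 558.013.

E[X] = 945 · (9/10)^{5} = 11160261/20000 ≈ 558.013.


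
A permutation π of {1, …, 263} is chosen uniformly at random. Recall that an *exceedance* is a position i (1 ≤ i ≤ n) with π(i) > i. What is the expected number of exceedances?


Write X = Σ_{i=1}^{263} X_i, where X_i = 1_{π(i) > i}.
For each fixed i, π(i) is uniform over {1, …, 263} (marginal of a uniform permutation), so P[π(i) > i] = (n − i)/n. Summing: Σ_{i=1}^{263} (n − i)/n = (0 + 1 + … + 262)/263 = 263(263 − 1)/(2·263) = (263 − 1)/2.
Hence E[X] = Σ_{i=1}^{263} (263 − i)/263 = 131 ≈ 131.000.

E[X] = 131 = 131.000.


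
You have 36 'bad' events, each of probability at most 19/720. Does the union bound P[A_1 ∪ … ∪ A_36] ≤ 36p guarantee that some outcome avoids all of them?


Union bound: P[∪_{i=1}^{36} A_i] ≤ Σ_i P[A_i] ≤ 36·p = 36·(19/720) = 19/20.
Numerically: 19/20 ≈ 0.95000.
Is 19/20 < 1? YES.
Since P[∪ A_i] ≤ 19/20 < 1, the complement has P[∩ A_i^c] ≥ 1 − 19/20 = 1/20 > 0, so some outcome avoids every A_i.

36·p = 19/20 ≈ 0.95000; existence CERTIFIED by the union bound.


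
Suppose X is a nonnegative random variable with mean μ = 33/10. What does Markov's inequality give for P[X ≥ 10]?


μ = E[X] = 33/10, a = 10.
Markov: P[X ≥ 10] ≤ μ/a = (33/10)/10 = 33/100.
Numerically: ≈ 0.330000.
(Since a = 10 > μ = 3.300000, the bound 33/100 is < 1 and informative.)

P[X ≥ 10] ≤ 33/100 ≈ 0.330000.


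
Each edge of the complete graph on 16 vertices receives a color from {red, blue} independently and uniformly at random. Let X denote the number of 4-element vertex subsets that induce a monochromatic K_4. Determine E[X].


Let X = Σ_S X_S over the C(16, 4) = 1820 subsets S of size 4, where X_S = 1 if the K_4 on S is monochromatic.
For a fixed S, the K_4 on S has C(4, 2) = 6 edges. P[all 6 edges red] = (1/2)^6, and likewise for blue, so P[monochromatic] = 2·(1/2)^6 = 2^{1 − 6} = 1/32.
Summing: E[X] = C(16, 4) · 2^{1 − 6} = 1820 · 1/32 = 455/8.
Numerically: E[X] ≈ 56.8750.

E[X] = C(16,4)·2^(1−C(4,2)) = 455/8 ≈ 56.8750.


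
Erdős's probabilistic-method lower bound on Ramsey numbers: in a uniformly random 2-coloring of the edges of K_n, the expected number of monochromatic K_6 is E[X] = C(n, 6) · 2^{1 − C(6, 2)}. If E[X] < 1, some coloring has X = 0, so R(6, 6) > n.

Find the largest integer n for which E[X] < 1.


We need C(n, 6) · 2^{1 − 15} < 1, i.e. C(n, 6) < 2^{15 − 1} = 16384.
Check values of n near the boundary:
  n = 12: C(12, 6) = 924; 924 < 16384? YES
  n = 13: C(13, 6) = 1716; 1716 < 16384? YES
  n = 14: C(14, 6) = 3003; 3003 < 16384? YES
  n = 15: C(15, 6) = 5005; 5005 < 16384? YES
  n = 16: C(16, 6) = 8008; 8008 < 16384? YES
  n = 17: C(17, 6) = 12376; 12376 < 16384? YES
  n = 18: C(18, 6) = 18564; 18564 < 16384? NO
  n = 19: C(19, 6) = 27132; 27132 < 16384? NO
  n = 20: C(20, 6) = 38760; 38760 < 16384? NO
The largest n with C(n, 6) < 16384 is n = 17 (where E[X] = 1547/2048 ≈ 0.755371). Hence R(6, 6) > 17, i.e. R(6, 6) ≥ 18.

Largest n = 17; hence R(6, 6) > 17.


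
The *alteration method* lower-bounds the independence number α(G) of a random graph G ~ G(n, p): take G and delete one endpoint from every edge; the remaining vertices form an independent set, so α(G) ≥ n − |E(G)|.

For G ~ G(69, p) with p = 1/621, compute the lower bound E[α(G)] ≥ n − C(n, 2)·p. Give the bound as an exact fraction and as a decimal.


E[|E(G)|] = C(69, 2)·p = 2346 · (1/621) = 34/9.
E[α(G)] ≥ n − E[|E(G)|] = 69 − 34/9 = 587/9.
Numerically: ≈ 65.22222.
(This is only a lower bound; the true E[α(G)] may be larger.)

E[α(G)] ≥ 587/9 ≈ 65.22222.


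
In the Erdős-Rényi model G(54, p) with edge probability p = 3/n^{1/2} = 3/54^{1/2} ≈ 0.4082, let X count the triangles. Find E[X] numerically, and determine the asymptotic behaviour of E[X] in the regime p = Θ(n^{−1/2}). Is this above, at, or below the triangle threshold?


Number of potential triangles: C(54, 3) = 24804.
Each occurs with probability p³ ≈ (0.4082)³ ≈ 6.804138e-02.
By linearity: E[X] = C(54, 3)·p³ ≈ 24804 · 6.804138e-02 ≈ 1687.6984.
Since α = 1/2 < 1, p = c/n^{1/2} ≫ 1/n is above the triangle threshold p ~ 1/n. Asymptotically E[X] ~ (c³/6)·n^{3(1−α)} = (3³/6)·n^{1.5} → ∞; triangles are abundant w.h.p.

E[X] ≈ 1687.6984; in regime p = Θ(1/n^{1/2}) E[X] diverges (above the triangle threshold p ~ 1/n).


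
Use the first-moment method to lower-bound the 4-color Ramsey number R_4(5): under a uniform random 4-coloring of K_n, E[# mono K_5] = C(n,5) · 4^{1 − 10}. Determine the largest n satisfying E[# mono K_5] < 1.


We need C(n, 5) · 4^{1 − 10} < 1, i.e. C(n, 5) < 4^{10 − 1} = 262144.
Check values of n near the boundary:
  n = 28: C(28, 5) = 98280; 98280 < 262144? YES
  n = 29: C(29, 5) = 118755; 118755 < 262144? YES
  n = 30: C(30, 5) = 142506; 142506 < 262144? YES
  n = 31: C(31, 5) = 169911; 169911 < 262144? YES
  n = 32: C(32, 5) = 201376; 201376 < 262144? YES
  n = 33: C(33, 5) = 237336; 237336 < 262144? YES
  n = 34: C(34, 5) = 278256; 278256 < 262144? NO
  n = 35: C(35, 5) = 324632; 324632 < 262144? NO
  n = 36: C(36, 5) = 376992; 376992 < 262144? NO
The largest n with C(n, 5) < 262144 is n = 33 (where E[X] = 29667/32768 ≈ 0.905). Hence R_4(5) > 33, i.e. R_4(5) ≥ 34.

Largest n = 33; hence R_4(5) > 33.


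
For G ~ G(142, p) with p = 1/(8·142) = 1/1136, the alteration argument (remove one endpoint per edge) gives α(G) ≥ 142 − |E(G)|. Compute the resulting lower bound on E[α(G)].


E[|E(G)|] = C(142, 2)·p = 10011 · (1/1136) = 141/16.
E[α(G)] ≥ n − E[|E(G)|] = 142 − 141/16 = 2131/16.
Numerically: ≈ 133.188.
(This is only a lower bound; the true E[α(G)] may be larger.)

E[α(G)] ≥ 2131/16 ≈ 133.188.


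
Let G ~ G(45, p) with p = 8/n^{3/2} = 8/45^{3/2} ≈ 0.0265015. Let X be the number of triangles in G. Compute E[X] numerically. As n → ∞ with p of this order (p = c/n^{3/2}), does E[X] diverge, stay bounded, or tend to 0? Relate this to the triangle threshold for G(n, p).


Number of potential triangles: C(45, 3) = 14190.
Each occurs with probability p³ ≈ (0.0265015)³ ≈ 1.86128831e-05.
By linearity: E[X] = C(45, 3)·p³ ≈ 14190 · 1.86128831e-05 ≈ 0.264117.
Since α = 3/2 > 1, p = c/n^{3/2} = o(1/n) is below the triangle threshold p ~ 1/n. Asymptotically E[X] ~ (c³/6)·n^{3(1−α)} = (8³/6)·n^{-1.5} → 0, so by Markov's inequality G has no triangles w.h.p.

E[X] ≈ 0.264117; in regime p = Θ(1/n^{3/2}) E[X] tends to 0 (below the triangle threshold p ~ 1/n).


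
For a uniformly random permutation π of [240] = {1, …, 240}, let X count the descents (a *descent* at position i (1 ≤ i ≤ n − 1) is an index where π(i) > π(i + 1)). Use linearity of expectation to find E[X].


Write X = Σ X_I over i = 1, …, 239, with X_I the indicator of one descent.
There are 239 indicators.
For each fixed i, the pair (π(i), π(i+1)) is a uniformly random ordered pair of distinct values from {1, …, 240}; by symmetry P[π(i) > π(i+1)] = 1/2.
By linearity: E[X] = 239 · (1/2) = (240 − 1) · (1/2) = 239/2 ≈ 119.50000.

E[X] = 239/2 = 119.50000.


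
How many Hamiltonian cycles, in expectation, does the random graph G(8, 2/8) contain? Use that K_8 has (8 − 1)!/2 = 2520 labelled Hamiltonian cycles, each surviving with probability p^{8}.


K_8 has (8 − 1)!/2 = 2520 labelled Hamiltonian cycles.
For each such Hamiltonian cycle H, let X_H = 1 if all 8 edges of H are present in G. Then P[X_H = 1] = p^{8} = (1/4)^{8} = 1/65536.
Summing the indicators: E[X] = Σ_H E[X_H] = 2520 · p^{8} = 2520 · 1/65536 = 315/8192.
Numerically: E[X] ≈ 0.0384521.

E[X] = 2520 · (1/4)^{8} = 315/8192 ≈ 0.0384521.


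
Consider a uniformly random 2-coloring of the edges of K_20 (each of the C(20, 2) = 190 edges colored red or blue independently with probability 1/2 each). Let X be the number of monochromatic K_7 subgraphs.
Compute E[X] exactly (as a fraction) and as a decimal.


Let X = Σ_S X_S over the C(20, 7) = 77520 subsets S of size 7, where X_S = 1 if the K_7 on S is monochromatic.
For a fixed S, the K_7 on S has C(7, 2) = 21 edges. P[all 21 edges red] = (1/2)^21, and likewise for blue, so P[monochromatic] = 2·(1/2)^21 = 2^{1 − 21} = 1/1048576.
By linearity of expectation: E[X] = C(20, 7) · 2^{1 − 21} = 77520 · 1/1048576 = 4845/65536.
Numerically: E[X] ≈ 0.073929.

E[X] = C(20,7)·2^(1−C(7,2)) = 4845/65536 ≈ 0.073929.


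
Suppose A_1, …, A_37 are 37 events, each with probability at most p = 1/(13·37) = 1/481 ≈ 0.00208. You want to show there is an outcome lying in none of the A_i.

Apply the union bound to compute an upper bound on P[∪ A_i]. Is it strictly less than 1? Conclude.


Union bound: P[∪_{i=1}^{37} A_i] ≤ Σ_i P[A_i] ≤ 37·p = 37·(1/481) = 1/13.
Numerically: 1/13 ≈ 0.07692.
Is 1/13 < 1? YES.
Since P[∪ A_i] ≤ 1/13 < 1, the complement has P[∩ A_i^c] ≥ 1 − 1/13 = 12/13 > 0, so some outcome avoids every A_i.

37·p = 1/13 ≈ 0.07692; existence CERTIFIED by the union bound.


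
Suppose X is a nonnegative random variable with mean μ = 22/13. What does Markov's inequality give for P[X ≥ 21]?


μ = E[X] = 22/13, a = 21.
Markov: P[X ≥ 21] ≤ μ/a = (22/13)/21 = 22/273.
Numerically: ≈ 0.081.
(Since a = 21 > μ = 1.692, the bound 22/273 is < 1 and informative.)

P[X ≥ 21] ≤ 22/273 ≈ 0.081.


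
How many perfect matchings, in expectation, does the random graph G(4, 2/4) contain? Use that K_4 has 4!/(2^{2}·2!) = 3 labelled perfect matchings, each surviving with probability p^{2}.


K_4 has 4!/(2^{2}·2!) = 3 labelled perfect matchings.
For each such perfect matching H, let X_H = 1 if all 2 edges of H are present in G. Then P[X_H = 1] = p^{2} = (1/2)^{2} = 1/4.
By linearity: E[X] = Σ_H E[X_H] = 3 · p^{2} = 3 · 1/4 = 3/4.
Numerically: E[X] ≈ 0.75.

E[X] = 3 · (1/2)^{2} = 3/4 ≈ 0.75.


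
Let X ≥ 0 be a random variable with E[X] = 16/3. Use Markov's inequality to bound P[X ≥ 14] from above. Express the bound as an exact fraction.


μ = E[X] = 16/3, a = 14.
Markov: P[X ≥ 14] ≤ μ/a = (16/3)/14 = 8/21.
Numerically: ≈ 0.38095.
(Since a = 14 > μ = 5.33333, the bound 8/21 is < 1 and informative.)

P[X ≥ 14] ≤ 8/21 ≈ 0.38095.


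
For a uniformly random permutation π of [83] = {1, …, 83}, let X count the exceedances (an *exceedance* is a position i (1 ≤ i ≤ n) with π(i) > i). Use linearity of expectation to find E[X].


Write X = Σ_{i=1}^{83} X_i, where X_i = 1_{π(i) > i}.
For each fixed i, π(i) is uniform over {1, …, 83} (marginal of a uniform permutation), so P[π(i) > i] = (n − i)/n. Summing: Σ_{i=1}^{83} (n − i)/n = (0 + 1 + … + 82)/83 = 83(83 − 1)/(2·83) = (83 − 1)/2.
Hence E[X] = Σ_{i=1}^{83} (83 − i)/83 = 41 ≈ 41.0000.

E[X] = 41 = 41.0000.


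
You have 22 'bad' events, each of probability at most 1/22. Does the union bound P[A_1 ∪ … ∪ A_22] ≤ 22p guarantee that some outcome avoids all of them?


Union bound: P[∪_{i=1}^{22} A_i] ≤ Σ_i P[A_i] ≤ 22·p = 22·(1/22) = 1.
Numerically: 1 ≈ 1.0000000.
Is 1 < 1? NO.
Since the bound 1 is ≥ 1, the union bound is uninformative here; it does NOT by itself certify existence.

22·p = 1 ≈ 1.0000000; existence NOT certified by the union bound.


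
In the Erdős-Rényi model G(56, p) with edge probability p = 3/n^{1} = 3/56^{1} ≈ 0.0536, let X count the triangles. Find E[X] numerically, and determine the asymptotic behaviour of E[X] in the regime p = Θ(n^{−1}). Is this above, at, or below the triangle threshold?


Number of potential triangles: C(56, 3) = 27720.
Each occurs with probability p³ ≈ (0.0536)³ ≈ 1.53745e-04.
By linearity: E[X] = C(56, 3)·p³ ≈ 27720 · 1.53745e-04 ≈ 4.262.
Here α = 1, so p = 3/n is exactly at the triangle threshold p ~ 1/n. Asymptotically E[X] → c³/6 = 3³/6 = 9/2 ≈ 4.500, a bounded constant. In this regime the triangle count is asymptotically Poisson(c³/6).

E[X] ≈ 4.262; in regime p = Θ(1/n^{1}) E[X] stays bounded (at the triangle threshold p ~ 1/n).


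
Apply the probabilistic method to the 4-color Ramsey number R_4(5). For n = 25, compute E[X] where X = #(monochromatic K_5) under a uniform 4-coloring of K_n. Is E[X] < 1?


E[X] = C(25, 5) · 4^{1 − 10} = 53130 · 4^{−9} = 53130/262144.
As a reduced fraction: E[X] = 26565/131072 ≈ 0.20267.
Is E[X] < 1? YES.
Since E[X] < 1, there exists a 4-coloring of K_{25} with no monochromatic K_5; hence R_4(5) > 25.

E[X] = 26565/131072 ≈ 0.20267; E[X] < 1, so R_4(5) > 25.


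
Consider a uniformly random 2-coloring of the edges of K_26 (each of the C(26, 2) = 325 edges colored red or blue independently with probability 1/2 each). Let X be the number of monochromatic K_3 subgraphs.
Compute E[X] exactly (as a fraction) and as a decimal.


Let X = Σ_S X_S over the C(26, 3) = 2600 subsets S of size 3, where X_S = 1 if the K_3 on S is monochromatic.
For a fixed S, the K_3 on S has C(3, 2) = 3 edges. P[all 3 edges red] = (1/2)^3, and likewise for blue, so P[monochromatic] = 2·(1/2)^3 = 2^{1 − 3} = 1/4.
Summing: E[X] = C(26, 3) · 2^{1 − 3} = 2600 · 1/4 = 650.
Numerically: E[X] ≈ 650.000000.

E[X] = C(26,3)·2^(1−C(3,2)) = 650 ≈ 650.000000.


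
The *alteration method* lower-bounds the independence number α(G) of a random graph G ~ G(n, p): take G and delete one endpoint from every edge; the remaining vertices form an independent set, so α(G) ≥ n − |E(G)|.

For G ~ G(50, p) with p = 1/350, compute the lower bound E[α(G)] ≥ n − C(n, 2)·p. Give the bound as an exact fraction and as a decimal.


E[|E(G)|] = C(50, 2)·p = 1225 · (1/350) = 7/2.
E[α(G)] ≥ n − E[|E(G)|] = 50 − 7/2 = 93/2.
Numerically: ≈ 46.500000.
(This is only a lower bound; the true E[α(G)] may be larger.)

E[α(G)] ≥ 93/2 ≈ 46.500000.


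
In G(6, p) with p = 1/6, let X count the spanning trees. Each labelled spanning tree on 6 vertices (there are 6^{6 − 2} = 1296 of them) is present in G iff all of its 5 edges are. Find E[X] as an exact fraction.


K_6 has 6^{6 − 2} = 1296 labelled spanning trees.
For each such spanning tree H, let X_H = 1 if all 5 edges of H are present in G. Then P[X_H = 1] = p^{5} = (1/6)^{5} = 1/7776.
By linearity: E[X] = Σ_H E[X_H] = 1296 · p^{5} = 1296 · 1/7776 = 1/6.
Numerically: E[X] ≈ 0.1667.

E[X] = 1296 · (1/6)^{5} = 1/6 ≈ 0.1667.


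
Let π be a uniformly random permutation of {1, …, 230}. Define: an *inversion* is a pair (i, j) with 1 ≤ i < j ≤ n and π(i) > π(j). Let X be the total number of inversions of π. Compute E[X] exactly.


Write X = Σ X_I over the C(230, 2) = 26335 pairs i < j, with X_I the indicator of one inversion.
There are 26335 indicators.
For each fixed pair i < j, the values π(i) and π(j) are two distinct elements of {1, …, 230} in uniformly random order; by symmetry P[π(i) > π(j)] = 1/2.
By linearity: E[X] = 26335 · (1/2) = C(230, 2) · (1/2) = 26335/2 = 26335/2 ≈ 13167.500000.

E[X] = 26335/2 = 13167.500000.


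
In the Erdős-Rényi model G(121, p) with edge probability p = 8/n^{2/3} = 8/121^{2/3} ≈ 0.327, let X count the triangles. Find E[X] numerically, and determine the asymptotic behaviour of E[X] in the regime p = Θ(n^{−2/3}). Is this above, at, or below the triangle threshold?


Number of potential triangles: C(121, 3) = 287980.
Each occurs with probability p³ ≈ (0.327)³ ≈ 3.497029e-02.
By linearity: E[X] = C(121, 3)·p³ ≈ 287980 · 3.497029e-02 ≈ 10070.7438.
Since α = 2/3 < 1, p = c/n^{2/3} ≫ 1/n is above the triangle threshold p ~ 1/n. Asymptotically E[X] ~ (c³/6)·n^{3(1−α)} = (8³/6)·n^{1} → ∞; triangles are abundant w.h.p.

E[X] ≈ 10070.7438; in regime p = Θ(1/n^{2/3}) E[X] diverges (above the triangle threshold p ~ 1/n).


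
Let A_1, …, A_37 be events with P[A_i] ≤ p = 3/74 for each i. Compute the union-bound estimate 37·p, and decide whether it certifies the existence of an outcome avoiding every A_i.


Union bound: P[∪_{i=1}^{37} A_i] ≤ Σ_i P[A_i] ≤ 37·p = 37·(3/74) = 3/2.
Numerically: 3/2 ≈ 1.500000.
Is 3/2 < 1? NO.
Since the bound 3/2 is ≥ 1, the union bound is uninformative here; it does NOT by itself certify existence.

37·p = 3/2 ≈ 1.500000; existence NOT certified by the union bound.


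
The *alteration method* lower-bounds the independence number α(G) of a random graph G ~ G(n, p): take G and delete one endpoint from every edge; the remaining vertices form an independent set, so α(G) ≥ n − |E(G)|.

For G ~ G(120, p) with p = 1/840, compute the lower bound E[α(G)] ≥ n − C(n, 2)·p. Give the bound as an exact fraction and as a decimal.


E[|E(G)|] = C(120, 2)·p = 7140 · (1/840) = 17/2.
E[α(G)] ≥ n − E[|E(G)|] = 120 − 17/2 = 223/2.
Numerically: ≈ 111.500.
(This is only a lower bound; the true E[α(G)] may be larger.)

E[α(G)] ≥ 223/2 ≈ 111.500.


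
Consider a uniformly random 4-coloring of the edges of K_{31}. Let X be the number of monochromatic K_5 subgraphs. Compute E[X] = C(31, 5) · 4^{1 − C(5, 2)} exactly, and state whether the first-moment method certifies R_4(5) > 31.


E[X] = C(31, 5) · 4^{1 − 10} = 169911 · 4^{−9} = 169911/262144.
As a reduced fraction: E[X] = 169911/262144 ≈ 0.648.
Is E[X] < 1? YES.
Since E[X] < 1, there exists a 4-coloring of K_{31} with no monochromatic K_5; hence R_4(5) > 31.

E[X] = 169911/262144 ≈ 0.648; E[X] < 1, so R_4(5) > 31.


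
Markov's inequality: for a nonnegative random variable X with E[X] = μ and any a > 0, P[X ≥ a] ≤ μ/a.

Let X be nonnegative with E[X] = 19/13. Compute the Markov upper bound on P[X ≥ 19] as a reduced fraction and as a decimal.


μ = E[X] = 19/13, a = 19.
Markov: P[X ≥ 19] ≤ μ/a = (19/13)/19 = 1/13.
Numerically: ≈ 0.0769.
(Since a = 19 > μ = 1.4615, the bound 1/13 is < 1 and informative.)

P[X ≥ 19] ≤ 1/13 ≈ 0.0769.


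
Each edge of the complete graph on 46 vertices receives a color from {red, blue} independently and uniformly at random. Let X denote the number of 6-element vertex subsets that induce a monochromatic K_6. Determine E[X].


Let X = Σ_S X_S over the C(46, 6) = 9366819 subsets S of size 6, where X_S = 1 if the K_6 on S is monochromatic.
For a fixed S, the K_6 on S has C(6, 2) = 15 edges. P[all 15 edges red] = (1/2)^15, and likewise for blue, so P[monochromatic] = 2·(1/2)^15 = 2^{1 − 15} = 1/16384.
By linearity: E[X] = C(46, 6) · 2^{1 − 15} = 9366819 · 1/16384 = 9366819/16384.
Numerically: E[X] ≈ 571.705261.

E[X] = C(46,6)·2^(1−C(6,2)) = 9366819/16384 ≈ 571.705261.


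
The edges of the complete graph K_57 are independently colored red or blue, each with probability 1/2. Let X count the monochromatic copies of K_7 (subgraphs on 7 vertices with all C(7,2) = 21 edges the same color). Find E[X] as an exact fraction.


Let X = Σ_S X_S over the C(57, 7) = 264385836 subsets S of size 7, where X_S = 1 if the K_7 on S is monochromatic.
For a fixed S, the K_7 on S has C(7, 2) = 21 edges. P[all 21 edges red] = (1/2)^21, and likewise for blue, so P[monochromatic] = 2·(1/2)^21 = 2^{1 − 21} = 1/1048576.
By linearity of expectation: E[X] = C(57, 7) · 2^{1 − 21} = 264385836 · 1/1048576 = 66096459/262144.
Numerically: E[X] ≈ 252.13798.

E[X] = C(57,7)·2^(1−C(7,2)) = 66096459/262144 ≈ 252.13798.


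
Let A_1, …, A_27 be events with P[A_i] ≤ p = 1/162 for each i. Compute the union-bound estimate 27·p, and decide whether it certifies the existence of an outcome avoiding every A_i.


Union bound: P[∪_{i=1}^{27} A_i] ≤ Σ_i P[A_i] ≤ 27·p = 27·(1/162) = 1/6.
Numerically: 1/6 ≈ 0.1666667.
Is 1/6 < 1? YES.
Since P[∪ A_i] ≤ 1/6 < 1, the complement has P[∩ A_i^c] ≥ 1 − 1/6 = 5/6 > 0, so some outcome avoids every A_i.

27·p = 1/6 ≈ 0.1666667; existence CERTIFIED by the union bound.


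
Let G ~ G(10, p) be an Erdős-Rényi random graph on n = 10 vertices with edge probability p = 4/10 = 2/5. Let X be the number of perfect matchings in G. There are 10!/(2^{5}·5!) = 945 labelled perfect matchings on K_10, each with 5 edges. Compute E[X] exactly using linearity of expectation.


K_10 has 10!/(2^{5}·5!) = 945 labelled perfect matchings.
For each such perfect matching H, let X_H = 1 if all 5 edges of H are present in G. Then P[X_H = 1] = p^{5} = (2/5)^{5} = 32/3125.
By linearity: E[X] = Σ_H E[X_H] = 945 · p^{5} = 945 · 32/3125 = 6048/625.
Numerically: E[X] ≈ 9.6768.

E[X] = 945 · (2/5)^{5} = 6048/625 ≈ 9.6768.


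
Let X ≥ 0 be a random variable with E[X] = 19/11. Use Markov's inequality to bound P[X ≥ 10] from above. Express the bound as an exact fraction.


μ = E[X] = 19/11, a = 10.
Markov: P[X ≥ 10] ≤ μ/a = (19/11)/10 = 19/110.
Numerically: ≈ 0.17273.
(Since a = 10 > μ = 1.72727, the bound 19/110 is < 1 and informative.)

P[X ≥ 10] ≤ 19/110 ≈ 0.17273.


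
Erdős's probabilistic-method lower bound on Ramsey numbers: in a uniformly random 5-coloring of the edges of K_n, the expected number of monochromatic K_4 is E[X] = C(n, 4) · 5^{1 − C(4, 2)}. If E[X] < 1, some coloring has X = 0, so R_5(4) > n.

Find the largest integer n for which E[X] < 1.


We need C(n, 4) · 5^{1 − 6} < 1, i.e. C(n, 4) < 5^{6 − 1} = 3125.
Check values of n near the boundary:
  n = 17: C(17, 4) = 2380; 2380 < 3125? YES
  n = 18: C(18, 4) = 3060; 3060 < 3125? YES
  n = 19: C(19, 4) = 3876; 3876 < 3125? NO
  n = 20: C(20, 4) = 4845; 4845 < 3125? NO
The largest n with C(n, 4) < 3125 is n = 18 (where E[X] = 612/625 ≈ 0.979200). Hence R_5(4) > 18, i.e. R_5(4) ≥ 19.

Largest n = 18; hence R_5(4) > 18.


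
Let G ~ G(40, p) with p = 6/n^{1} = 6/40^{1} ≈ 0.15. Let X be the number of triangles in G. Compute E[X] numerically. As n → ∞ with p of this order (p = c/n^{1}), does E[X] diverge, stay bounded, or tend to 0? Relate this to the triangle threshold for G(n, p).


Number of potential triangles: C(40, 3) = 9880.
Each occurs with probability p³ ≈ (0.15)³ ≈ 3.37500e-03.
By linearity: E[X] = C(40, 3)·p³ ≈ 9880 · 3.37500e-03 ≈ 33.345.
Here α = 1, so p = 6/n is exactly at the triangle threshold p ~ 1/n. Asymptotically E[X] → c³/6 = 6³/6 = 36 ≈ 36.000, a bounded constant. In this regime the triangle count is asymptotically Poisson(c³/6).

E[X] ≈ 33.345; in regime p = Θ(1/n^{1}) E[X] stays bounded (at the triangle threshold p ~ 1/n).


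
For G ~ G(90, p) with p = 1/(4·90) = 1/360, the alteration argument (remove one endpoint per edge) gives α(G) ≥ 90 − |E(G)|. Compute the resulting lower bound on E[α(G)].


E[|E(G)|] = C(90, 2)·p = 4005 · (1/360) = 89/8.
E[α(G)] ≥ n − E[|E(G)|] = 90 − 89/8 = 631/8.
Numerically: ≈ 78.875.
(This is only a lower bound; the true E[α(G)] may be larger.)

E[α(G)] ≥ 631/8 ≈ 78.875.


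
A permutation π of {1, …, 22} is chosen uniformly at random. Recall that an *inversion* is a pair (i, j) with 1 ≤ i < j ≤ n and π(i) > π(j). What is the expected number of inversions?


Write X = Σ X_I over the C(22, 2) = 231 pairs i < j, with X_I the indicator of one inversion.
There are 231 indicators.
For each fixed pair i < j, the values π(i) and π(j) are two distinct elements of {1, …, 22} in uniformly random order; by symmetry P[π(i) > π(j)] = 1/2.
By linearity: E[X] = 231 · (1/2) = C(22, 2) · (1/2) = 231/2 = 231/2 ≈ 115.5000.

E[X] = 231/2 = 115.5000.


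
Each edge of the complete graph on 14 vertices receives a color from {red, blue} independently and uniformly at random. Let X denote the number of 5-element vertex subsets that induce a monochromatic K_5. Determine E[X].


Let X = Σ_S X_S over the C(14, 5) = 2002 subsets S of size 5, where X_S = 1 if the K_5 on S is monochromatic.
For a fixed S, the K_5 on S has C(5, 2) = 10 edges. P[all 10 edges red] = (1/2)^10, and likewise for blue, so P[monochromatic] = 2·(1/2)^10 = 2^{1 − 10} = 1/512.
By linearity of expectation: E[X] = C(14, 5) · 2^{1 − 10} = 2002 · 1/512 = 1001/256.
Numerically: E[X] ≈ 3.910156.

E[X] = C(14,5)·2^(1−C(5,2)) = 1001/256 ≈ 3.910156.


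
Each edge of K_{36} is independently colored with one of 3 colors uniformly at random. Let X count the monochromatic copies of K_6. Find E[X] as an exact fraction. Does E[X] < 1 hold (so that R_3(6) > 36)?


E[X] = C(36, 6) · 3^{1 − 15} = 1947792 · 3^{−14} = 1947792/4782969.
As a reduced fraction: E[X] = 649264/1594323 ≈ 0.40723.
Is E[X] < 1? YES.
Since E[X] < 1, there exists a 3-coloring of K_{36} with no monochromatic K_6; hence R_3(6) > 36.

E[X] = 649264/1594323 ≈ 0.40723; E[X] < 1, so R_3(6) > 36.
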